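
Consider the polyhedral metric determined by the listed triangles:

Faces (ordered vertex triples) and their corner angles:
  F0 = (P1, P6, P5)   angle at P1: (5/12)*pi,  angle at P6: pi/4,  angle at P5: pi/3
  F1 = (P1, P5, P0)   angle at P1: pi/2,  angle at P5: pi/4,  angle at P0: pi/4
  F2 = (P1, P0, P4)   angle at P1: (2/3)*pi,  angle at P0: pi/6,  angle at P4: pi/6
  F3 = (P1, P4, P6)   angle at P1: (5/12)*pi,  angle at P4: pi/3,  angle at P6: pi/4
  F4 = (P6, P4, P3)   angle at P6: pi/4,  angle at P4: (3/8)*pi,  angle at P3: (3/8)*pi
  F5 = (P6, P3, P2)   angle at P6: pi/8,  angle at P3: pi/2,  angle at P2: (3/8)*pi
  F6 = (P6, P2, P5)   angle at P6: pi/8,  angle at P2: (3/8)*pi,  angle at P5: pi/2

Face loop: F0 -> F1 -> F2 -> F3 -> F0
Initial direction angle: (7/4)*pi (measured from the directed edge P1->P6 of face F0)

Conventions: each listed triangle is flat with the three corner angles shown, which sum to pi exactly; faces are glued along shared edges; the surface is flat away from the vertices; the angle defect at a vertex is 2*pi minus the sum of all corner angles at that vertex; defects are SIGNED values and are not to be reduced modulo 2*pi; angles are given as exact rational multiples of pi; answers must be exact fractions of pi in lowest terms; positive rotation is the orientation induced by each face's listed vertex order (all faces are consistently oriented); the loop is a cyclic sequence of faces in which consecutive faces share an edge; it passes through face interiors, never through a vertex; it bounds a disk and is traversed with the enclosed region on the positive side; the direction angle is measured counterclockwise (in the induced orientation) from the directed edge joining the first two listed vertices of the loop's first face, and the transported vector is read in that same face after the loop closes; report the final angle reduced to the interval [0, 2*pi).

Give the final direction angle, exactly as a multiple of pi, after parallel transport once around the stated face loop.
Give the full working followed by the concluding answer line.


enclosed vertex P1: corner angles sum to 2*pi, defect = 2*pi - 2*pi = 0
the rotation equals the total enclosed defect, so the final angle is initial + defects (mod 2*pi)
final angle = (7/4)*pi + 0 = (7/4)*pi (mod 2*pi)

Answer: final direction angle = (7/4)*pi


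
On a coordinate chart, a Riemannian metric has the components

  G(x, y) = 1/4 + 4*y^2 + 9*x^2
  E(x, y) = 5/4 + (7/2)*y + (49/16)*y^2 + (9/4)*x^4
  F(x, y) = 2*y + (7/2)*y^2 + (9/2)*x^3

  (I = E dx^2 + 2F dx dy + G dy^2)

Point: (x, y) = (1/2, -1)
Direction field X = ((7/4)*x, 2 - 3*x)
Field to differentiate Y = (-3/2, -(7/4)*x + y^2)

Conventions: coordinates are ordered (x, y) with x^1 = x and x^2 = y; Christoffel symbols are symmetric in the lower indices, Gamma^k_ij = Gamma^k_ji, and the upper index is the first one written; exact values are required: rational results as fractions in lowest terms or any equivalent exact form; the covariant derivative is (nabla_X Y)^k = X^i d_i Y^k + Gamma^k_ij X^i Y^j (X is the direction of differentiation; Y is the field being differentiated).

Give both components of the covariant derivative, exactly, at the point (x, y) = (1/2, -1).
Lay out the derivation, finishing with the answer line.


E = 61/64, F = 33/16, G = 13/2 at the point
E_x = 9/8, E_y = -21/8, F_x = 27/8, F_y = -5, G_x = 9, G_y = -8
EG - F^2 = 497/256;  g^inv = (256/497) * [[13/2, -33/16], [-33/16, 61/64]]
first-kind symbols [ij,l] = (1/2)(d_i g_jl + d_j g_il - d_l g_ij): [xx,x] = E_x/2 = 9/16, [xx,y] = F_x - E_y/2 = 75/16, [xy,x] = E_y/2 = -21/16, [xy,y] = G_x/2 = 9/2, [yy,x] = F_y - G_x/2 = -19/2, [yy,y] = G_y/2 = -4
Gamma^x_ij = (G*[ij,x] - F*[ij,y])/(EG - F^2), Gamma^y_ij = (E*[ij,y] - F*[ij,x])/(EG - F^2)
Gamma_xxx = -1539/497, Gamma_xxy = -4560/497, Gamma_xyy = -13696/497, Gamma_yxx = 3387/1988, Gamma_yxy = 1791/497, Gamma_yyy = 4040/497
X = (7/8, 1/2), Y = (-3/2, 1/8) at the point

Answer: (nabla_X Y)^x = 65363/7952, (nabla_X Y)^y = -13057/1988


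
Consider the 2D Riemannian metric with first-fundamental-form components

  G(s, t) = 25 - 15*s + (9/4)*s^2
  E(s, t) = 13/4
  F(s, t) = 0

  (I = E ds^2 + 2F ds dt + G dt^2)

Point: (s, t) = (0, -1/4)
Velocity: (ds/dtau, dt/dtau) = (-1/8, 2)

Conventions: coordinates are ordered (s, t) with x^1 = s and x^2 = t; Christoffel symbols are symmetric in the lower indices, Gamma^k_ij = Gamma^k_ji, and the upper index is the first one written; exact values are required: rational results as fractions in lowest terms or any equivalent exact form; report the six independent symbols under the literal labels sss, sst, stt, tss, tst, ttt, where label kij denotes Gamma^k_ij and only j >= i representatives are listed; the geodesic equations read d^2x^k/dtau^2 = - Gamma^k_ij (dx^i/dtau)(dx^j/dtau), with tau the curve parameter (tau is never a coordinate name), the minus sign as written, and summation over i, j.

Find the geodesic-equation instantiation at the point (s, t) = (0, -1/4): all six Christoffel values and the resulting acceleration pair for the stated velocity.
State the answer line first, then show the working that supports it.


Answer: Gamma_sss = 0, Gamma_sst = 0, Gamma_stt = 30/13, Gamma_tss = 0, Gamma_tst = -3/10, Gamma_ttt = 0; accelerations (d^2s/dtau^2, d^2t/dtau^2) = (-120/13, -3/20)

E = 13/4, F = 0, G = 25 at the point
E_s = 0, E_t = 0, F_s = 0, F_t = 0, G_s = -15, G_t = 0
EG - F^2 = 325/4;  g^inv = (4/325) * [[25, 0], [0, 13/4]]
first-kind symbols [ij,l] = (1/2)(d_i g_jl + d_j g_il - d_l g_ij): [ss,s] = E_s/2 = 0, [ss,t] = F_s - E_t/2 = 0, [st,s] = E_t/2 = 0, [st,t] = G_s/2 = -15/2, [tt,s] = F_t - G_s/2 = 15/2, [tt,t] = G_t/2 = 0
Gamma^s_ij = (G*[ij,s] - F*[ij,t])/(EG - F^2), Gamma^t_ij = (E*[ij,t] - F*[ij,s])/(EG - F^2)
Gamma_sss = 0, Gamma_sst = 0, Gamma_stt = 30/13, Gamma_tss = 0, Gamma_tst = -3/10, Gamma_ttt = 0
d^2s/dtau^2 = -(Gamma_sss*(-1/8)^2 + 2*Gamma_sst*(-1/8)*(2) + Gamma_stt*(2)^2) = -120/13
d^2t/dtau^2 = -(Gamma_tss*(-1/8)^2 + 2*Gamma_tst*(-1/8)*(2) + Gamma_ttt*(2)^2) = -3/20


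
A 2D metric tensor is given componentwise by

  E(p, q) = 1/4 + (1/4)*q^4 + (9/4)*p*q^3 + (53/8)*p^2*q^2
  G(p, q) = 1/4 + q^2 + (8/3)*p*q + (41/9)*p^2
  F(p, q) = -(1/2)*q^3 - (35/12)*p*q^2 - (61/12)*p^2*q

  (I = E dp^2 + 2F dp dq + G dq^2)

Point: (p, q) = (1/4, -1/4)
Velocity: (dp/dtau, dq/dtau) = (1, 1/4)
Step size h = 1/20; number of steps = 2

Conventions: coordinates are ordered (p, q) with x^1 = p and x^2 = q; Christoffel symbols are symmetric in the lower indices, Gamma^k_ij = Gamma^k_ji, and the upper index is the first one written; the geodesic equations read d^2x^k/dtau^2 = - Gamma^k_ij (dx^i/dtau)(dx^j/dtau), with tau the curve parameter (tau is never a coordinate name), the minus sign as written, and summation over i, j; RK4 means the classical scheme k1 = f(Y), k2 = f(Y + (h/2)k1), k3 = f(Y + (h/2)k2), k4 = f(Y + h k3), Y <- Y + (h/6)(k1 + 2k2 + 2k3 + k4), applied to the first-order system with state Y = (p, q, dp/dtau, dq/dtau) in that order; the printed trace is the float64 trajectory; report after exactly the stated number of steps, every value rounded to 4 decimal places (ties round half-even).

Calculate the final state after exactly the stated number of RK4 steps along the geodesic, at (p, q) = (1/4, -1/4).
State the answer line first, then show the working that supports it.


Answer: p = 0.3515, q = -0.2350, dp/dtau = 1.0277, dq/dtau = 0.0589

f(Y) = (dp/dtau, dq/dtau, -Gamma^p_ij Y'^i Y'^j, -Gamma^q_ij Y'^i Y'^j) with the Gammas evaluated at the stage position; h = 0.050000; intermediate values shown to 6 dp
step 0: p = 0.2500, q = -0.2500, dp/dtau = 1.0000, dq/dtau = 0.2500
step 1:
  k1: at (p, q) = (0.250000, -0.250000), (dp/dtau, dq/dtau) = (1.000000, 0.250000); Gamma_ppp = 0.137923, Gamma_ppq = -0.517171, Gamma_pqq = -3.259029, Gamma_qpp = 1.175161, Gamma_qpq = 1.921017, Gamma_qqq = 0.508938; k1 = (1.000000, 0.250000, 0.324352, -2.167478)
  k2: at (p, q) = (0.275000, -0.243750), (dp/dtau, dq/dtau) = (1.008109, 0.195813); Gamma_ppp = 0.100244, Gamma_ppq = -0.670906, Gamma_pqq = -3.854145, Gamma_qpp = 1.214432, Gamma_qpq = 2.027726, Gamma_qqq = 0.690909; k2 = (1.008109, 0.195813, 0.310777, -2.061248)
  k3: at (p, q) = (0.275203, -0.245105), (dp/dtau, dq/dtau) = (1.007769, 0.198469); Gamma_ppp = 0.101883, Gamma_ppq = -0.672811, Gamma_pqq = -3.844402, Gamma_qpp = 1.219742, Gamma_qpq = 2.026196, Gamma_qqq = 0.689205; k3 = (1.007769, 0.198469, 0.317098, -2.076439)
  k4: at (p, q) = (0.300388, -0.240077), (dp/dtau, dq/dtau) = (1.015855, 0.146178); Gamma_ppp = 0.060083, Gamma_ppq = -0.839267, Gamma_pqq = -4.459742, Gamma_qpp = 1.240677, Gamma_qpq = 2.097649, Gamma_qqq = 0.868552; k4 = (1.015855, 0.146178, 0.282548, -1.921873)
  Y <- Y + (h/6)(k1 + 2k2 + 2k3 + k4): p = 0.3004, q = -0.2401, dp/dtau = 1.0155, dq/dtau = 0.1470
step 2:
  k1: at (p, q) = (0.300397, -0.240127), (dp/dtau, dq/dtau) = (1.015522, 0.146961); Gamma_ppp = 0.060129, Gamma_ppq = -0.839369, Gamma_pqq = -4.459344, Gamma_qpp = 1.240895, Gamma_qpq = 2.097618, Gamma_qqq = 0.868517; k1 = (1.015522, 0.146961, 0.284838, -1.924579)
  k2: at (p, q) = (0.325785, -0.236453), (dp/dtau, dq/dtau) = (1.022643, 0.098846); Gamma_ppp = 0.015870, Gamma_ppq = -1.016629, Gamma_pqq = -5.091368, Gamma_qpp = 1.250362, Gamma_qpq = 2.142588, Gamma_qqq = 1.045576; k2 = (1.022643, 0.098846, 0.238679, -1.751007)
  k3: at (p, q) = (0.325963, -0.237656), (dp/dtau, dq/dtau) = (1.021489, 0.103185); Gamma_ppp = 0.016639, Gamma_ppq = -1.019577, Gamma_pqq = -5.080209, Gamma_qpp = 1.255887, Gamma_qpq = 2.142413, Gamma_qqq = 1.045257; k3 = (1.021489, 0.103185, 0.251661, -1.773204)
  k4: at (p, q) = (0.351471, -0.234968), (dp/dtau, dq/dtau) = (1.028105, 0.058300); Gamma_ppp = -0.030131, Gamma_ppq = -1.206593, Gamma_pqq = -5.726431, Gamma_qpp = 1.257922, Gamma_qpq = 2.169730, Gamma_qqq = 1.222145; k4 = (1.028105, 0.058300, 0.195956, -1.593881)
  Y <- Y + (h/6)(k1 + 2k2 + 2k3 + k4): p = 0.3515, q = -0.2350, dp/dtau = 1.0277, dq/dtau = 0.0589


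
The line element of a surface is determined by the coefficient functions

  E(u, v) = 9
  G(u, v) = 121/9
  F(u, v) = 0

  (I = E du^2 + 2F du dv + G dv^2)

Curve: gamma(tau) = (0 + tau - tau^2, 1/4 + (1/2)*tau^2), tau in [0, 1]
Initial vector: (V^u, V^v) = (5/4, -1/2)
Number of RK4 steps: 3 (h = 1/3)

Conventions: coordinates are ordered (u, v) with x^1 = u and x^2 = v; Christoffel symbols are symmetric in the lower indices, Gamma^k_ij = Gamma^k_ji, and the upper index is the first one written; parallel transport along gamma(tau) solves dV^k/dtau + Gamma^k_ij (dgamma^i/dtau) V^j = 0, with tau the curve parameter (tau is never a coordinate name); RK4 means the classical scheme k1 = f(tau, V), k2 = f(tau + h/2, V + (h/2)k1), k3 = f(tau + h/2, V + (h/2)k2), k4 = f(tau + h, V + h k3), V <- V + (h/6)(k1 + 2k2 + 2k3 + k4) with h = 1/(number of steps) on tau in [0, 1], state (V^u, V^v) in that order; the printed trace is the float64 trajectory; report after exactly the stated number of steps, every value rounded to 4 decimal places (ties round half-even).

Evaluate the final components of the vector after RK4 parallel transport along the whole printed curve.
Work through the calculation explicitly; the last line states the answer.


gamma'(tau) = (1 - 2*tau, tau); f(tau, V)^k = -Gamma^k_ij(gamma(tau)) gamma'^i(tau) V^j; h = 1/3; intermediate values shown to 6 dp
curve data and Christoffel symbols at the stage parameters:
  tau = 0.000000: gamma = (0.000000, 0.250000), gamma' = (1.000000, 0.000000); Gamma_uuu = 0.000000, Gamma_uuv = 0.000000, Gamma_uvv = 0.000000, Gamma_vuu = 0.000000, Gamma_vuv = 0.000000, Gamma_vvv = 0.000000
  tau = 0.166667: gamma = (0.138889, 0.263889), gamma' = (0.666667, 0.166667); Gamma_uuu = 0.000000, Gamma_uuv = 0.000000, Gamma_uvv = 0.000000, Gamma_vuu = 0.000000, Gamma_vuv = 0.000000, Gamma_vvv = 0.000000
  tau = 0.333333: gamma = (0.222222, 0.305556), gamma' = (0.333333, 0.333333); Gamma_uuu = 0.000000, Gamma_uuv = 0.000000, Gamma_uvv = 0.000000, Gamma_vuu = 0.000000, Gamma_vuv = 0.000000, Gamma_vvv = 0.000000
  tau = 0.500000: gamma = (0.250000, 0.375000), gamma' = (0.000000, 0.500000); Gamma_uuu = 0.000000, Gamma_uuv = 0.000000, Gamma_uvv = 0.000000, Gamma_vuu = 0.000000, Gamma_vuv = 0.000000, Gamma_vvv = 0.000000
  tau = 0.666667: gamma = (0.222222, 0.472222), gamma' = (-0.333333, 0.666667); Gamma_uuu = 0.000000, Gamma_uuv = 0.000000, Gamma_uvv = 0.000000, Gamma_vuu = 0.000000, Gamma_vuv = 0.000000, Gamma_vvv = 0.000000
  tau = 0.833333: gamma = (0.138889, 0.597222), gamma' = (-0.666667, 0.833333); Gamma_uuu = 0.000000, Gamma_uuv = 0.000000, Gamma_uvv = 0.000000, Gamma_vuu = 0.000000, Gamma_vuv = 0.000000, Gamma_vvv = 0.000000
  tau = 1.000000: gamma = (0.000000, 0.750000), gamma' = (-1.000000, 1.000000); Gamma_uuu = 0.000000, Gamma_uuv = 0.000000, Gamma_uvv = 0.000000, Gamma_vuu = 0.000000, Gamma_vuv = 0.000000, Gamma_vvv = 0.000000
step 0: V^u = 1.2500, V^v = -0.5000
step 1: k1 = (0.000000, 0.000000), k2 = (0.000000, 0.000000), k3 = (0.000000, 0.000000), k4 = (0.000000, 0.000000); V <- V + (h/6)(k1 + 2k2 + 2k3 + k4): V^u = 1.2500, V^v = -0.5000
step 2: k1 = (0.000000, 0.000000), k2 = (0.000000, 0.000000), k3 = (0.000000, 0.000000), k4 = (0.000000, 0.000000); V <- V + (h/6)(k1 + 2k2 + 2k3 + k4): V^u = 1.2500, V^v = -0.5000
step 3: k1 = (0.000000, 0.000000), k2 = (0.000000, 0.000000), k3 = (0.000000, 0.000000), k4 = (0.000000, 0.000000); V <- V + (h/6)(k1 + 2k2 + 2k3 + k4): V^u = 1.2500, V^v = -0.5000

Answer: V^u = 1.2500, V^v = -0.5000


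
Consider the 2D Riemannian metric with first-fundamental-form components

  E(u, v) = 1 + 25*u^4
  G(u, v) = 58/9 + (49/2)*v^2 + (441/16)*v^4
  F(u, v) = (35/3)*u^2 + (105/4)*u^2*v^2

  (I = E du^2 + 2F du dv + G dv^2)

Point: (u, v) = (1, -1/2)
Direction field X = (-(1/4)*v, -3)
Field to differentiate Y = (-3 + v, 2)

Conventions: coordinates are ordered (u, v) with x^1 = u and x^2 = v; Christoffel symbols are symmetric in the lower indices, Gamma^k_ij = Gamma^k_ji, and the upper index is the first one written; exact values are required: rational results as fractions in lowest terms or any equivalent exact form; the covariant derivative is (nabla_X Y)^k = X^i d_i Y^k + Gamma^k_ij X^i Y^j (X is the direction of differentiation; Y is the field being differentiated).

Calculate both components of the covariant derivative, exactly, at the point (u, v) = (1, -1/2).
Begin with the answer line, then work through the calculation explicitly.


Answer: (nabla_X Y)^u = 40893/90529, (nabla_X Y)^v = 227850/90529

E = 26, F = 875/48, G = 32929/2304 at the point
E_u = 100, E_v = 0, F_u = 875/24, F_v = -105/4, G_u = 0, G_v = -1225/32
EG - F^2 = 90529/2304;  g^inv = (2304/90529) * [[32929/2304, -875/48], [-875/48, 26]]
first-kind symbols [ij,l] = (1/2)(d_i g_jl + d_j g_il - d_l g_ij): [uu,u] = E_u/2 = 50, [uu,v] = F_u - E_v/2 = 875/24, [uv,u] = E_v/2 = 0, [uv,v] = G_u/2 = 0, [vv,u] = F_v - G_u/2 = -105/4, [vv,v] = G_v/2 = -1225/64
Gamma^u_ij = (G*[ij,u] - F*[ij,v])/(EG - F^2), Gamma^v_ij = (E*[ij,v] - F*[ij,u])/(EG - F^2)
Gamma_uuu = 115200/90529, Gamma_uuv = 0, Gamma_uvv = -60480/90529, Gamma_vuu = 84000/90529, Gamma_vuv = 0, Gamma_vvv = -44100/90529
X = (1/8, -3), Y = (-7/2, 2) at the point


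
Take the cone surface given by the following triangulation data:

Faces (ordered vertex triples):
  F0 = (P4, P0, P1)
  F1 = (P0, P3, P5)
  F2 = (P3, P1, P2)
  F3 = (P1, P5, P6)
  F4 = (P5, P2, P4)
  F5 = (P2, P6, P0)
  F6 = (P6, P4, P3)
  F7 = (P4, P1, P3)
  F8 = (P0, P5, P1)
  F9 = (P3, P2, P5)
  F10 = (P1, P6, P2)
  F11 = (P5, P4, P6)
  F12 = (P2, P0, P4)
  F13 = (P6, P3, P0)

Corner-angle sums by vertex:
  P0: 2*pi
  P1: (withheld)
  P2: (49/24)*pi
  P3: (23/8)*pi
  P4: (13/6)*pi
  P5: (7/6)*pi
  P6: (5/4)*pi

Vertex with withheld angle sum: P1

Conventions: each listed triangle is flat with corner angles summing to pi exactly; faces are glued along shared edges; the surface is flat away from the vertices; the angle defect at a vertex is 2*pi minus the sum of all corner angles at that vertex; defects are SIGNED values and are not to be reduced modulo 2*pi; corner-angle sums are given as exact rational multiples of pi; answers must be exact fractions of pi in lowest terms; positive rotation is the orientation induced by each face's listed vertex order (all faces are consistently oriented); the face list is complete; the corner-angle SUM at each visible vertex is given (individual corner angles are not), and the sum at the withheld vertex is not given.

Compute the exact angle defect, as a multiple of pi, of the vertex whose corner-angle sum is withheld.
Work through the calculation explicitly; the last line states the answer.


V = 7, E = 21, F = 14; chi = V - E + F = 0
Gauss-Bonnet: total defect = 2*pi*chi = 0; visible defects sum to pi/2

Answer: defect(P1) = -pi/2


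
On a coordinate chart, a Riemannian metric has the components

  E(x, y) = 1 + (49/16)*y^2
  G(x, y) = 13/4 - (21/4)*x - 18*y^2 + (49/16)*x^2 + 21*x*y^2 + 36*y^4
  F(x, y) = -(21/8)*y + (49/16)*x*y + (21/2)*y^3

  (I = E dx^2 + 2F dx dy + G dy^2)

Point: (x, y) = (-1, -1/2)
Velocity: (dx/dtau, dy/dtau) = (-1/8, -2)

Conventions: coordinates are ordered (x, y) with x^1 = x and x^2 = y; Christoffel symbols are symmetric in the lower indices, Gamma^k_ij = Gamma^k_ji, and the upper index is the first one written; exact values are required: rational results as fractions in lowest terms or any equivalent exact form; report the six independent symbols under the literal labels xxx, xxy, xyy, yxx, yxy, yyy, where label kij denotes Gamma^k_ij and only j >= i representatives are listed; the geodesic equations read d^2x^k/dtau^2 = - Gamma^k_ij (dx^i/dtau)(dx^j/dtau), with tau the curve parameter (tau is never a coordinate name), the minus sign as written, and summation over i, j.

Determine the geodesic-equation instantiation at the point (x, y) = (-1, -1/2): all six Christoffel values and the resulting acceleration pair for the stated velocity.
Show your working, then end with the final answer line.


E = 113/64, F = 49/32, G = 65/16 at the point
E_x = 0, E_y = -49/16, F_x = -49/32, F_y = 35/16, G_x = -49/8, G_y = 21
EG - F^2 = 309/64;  g^inv = (64/309) * [[65/16, -49/32], [-49/32, 113/64]]
first-kind symbols [ij,l] = (1/2)(d_i g_jl + d_j g_il - d_l g_ij): [xx,x] = E_x/2 = 0, [xx,y] = F_x - E_y/2 = 0, [xy,x] = E_y/2 = -49/32, [xy,y] = G_x/2 = -49/16, [yy,x] = F_y - G_x/2 = 21/4, [yy,y] = G_y/2 = 21/2
Gamma^x_ij = (G*[ij,x] - F*[ij,y])/(EG - F^2), Gamma^y_ij = (E*[ij,y] - F*[ij,x])/(EG - F^2)
Gamma_xxx = 0, Gamma_xxy = -98/309, Gamma_xyy = 112/103, Gamma_yxx = 0, Gamma_yxy = -196/309, Gamma_yyy = 224/103
d^2x/dtau^2 = -(Gamma_xxx*(-1/8)^2 + 2*Gamma_xxy*(-1/8)*(-2) + Gamma_xyy*(-2)^2) = -1295/309
d^2y/dtau^2 = -(Gamma_yxx*(-1/8)^2 + 2*Gamma_yxy*(-1/8)*(-2) + Gamma_yyy*(-2)^2) = -2590/309

Answer: Gamma_xxx = 0, Gamma_xxy = -98/309, Gamma_xyy = 112/103, Gamma_yxx = 0, Gamma_yxy = -196/309, Gamma_yyy = 224/103; accelerations (d^2x/dtau^2, d^2y/dtau^2) = (-1295/309, -2590/309)


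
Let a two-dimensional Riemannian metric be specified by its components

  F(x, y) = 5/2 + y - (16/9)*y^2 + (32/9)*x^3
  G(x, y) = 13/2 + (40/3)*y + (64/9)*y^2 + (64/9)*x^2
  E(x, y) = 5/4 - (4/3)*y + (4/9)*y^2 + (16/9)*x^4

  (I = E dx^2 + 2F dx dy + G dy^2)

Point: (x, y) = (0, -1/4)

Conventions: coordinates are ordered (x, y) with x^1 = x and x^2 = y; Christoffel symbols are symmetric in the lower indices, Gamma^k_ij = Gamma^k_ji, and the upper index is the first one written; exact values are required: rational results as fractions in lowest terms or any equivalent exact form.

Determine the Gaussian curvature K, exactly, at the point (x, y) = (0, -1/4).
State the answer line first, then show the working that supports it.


Answer: K = -211328/32041

E = 29/18, F = 77/36, G = 65/18, EG - F^2 = 179/144 at the point
E_x = 0, E_y = -14/9, F_x = 0, F_y = 17/9, G_x = 0, G_y = 88/9
E_yy = 8/9, F_xy = 0, G_xx = 128/9
By Brioschi, K is (det M1 - det M2) divided by (EG - F^2) squared.
M1 = [[-E_yy/2 + F_xy - G_xx/2, E_x/2, F_x - E_y/2], [F_y - G_x/2, E, F], [G_y/2, F, G]] = [[-68/9, 0, 7/9], [17/9, 29/18, 77/36], [44/9, 77/36, 65/18]]; det M1 = -9022/729
M2 = [[0, E_y/2, G_x/2], [E_y/2, E, F], [G_x/2, F, G]] = [[0, -7/9, 0], [-7/9, 29/18, 77/36], [0, 77/36, 65/18]]; det M2 = -3185/1458
det M1 - det M2 = -1651/162; K = -1651/162 / (179/144)^2 = -211328/32041


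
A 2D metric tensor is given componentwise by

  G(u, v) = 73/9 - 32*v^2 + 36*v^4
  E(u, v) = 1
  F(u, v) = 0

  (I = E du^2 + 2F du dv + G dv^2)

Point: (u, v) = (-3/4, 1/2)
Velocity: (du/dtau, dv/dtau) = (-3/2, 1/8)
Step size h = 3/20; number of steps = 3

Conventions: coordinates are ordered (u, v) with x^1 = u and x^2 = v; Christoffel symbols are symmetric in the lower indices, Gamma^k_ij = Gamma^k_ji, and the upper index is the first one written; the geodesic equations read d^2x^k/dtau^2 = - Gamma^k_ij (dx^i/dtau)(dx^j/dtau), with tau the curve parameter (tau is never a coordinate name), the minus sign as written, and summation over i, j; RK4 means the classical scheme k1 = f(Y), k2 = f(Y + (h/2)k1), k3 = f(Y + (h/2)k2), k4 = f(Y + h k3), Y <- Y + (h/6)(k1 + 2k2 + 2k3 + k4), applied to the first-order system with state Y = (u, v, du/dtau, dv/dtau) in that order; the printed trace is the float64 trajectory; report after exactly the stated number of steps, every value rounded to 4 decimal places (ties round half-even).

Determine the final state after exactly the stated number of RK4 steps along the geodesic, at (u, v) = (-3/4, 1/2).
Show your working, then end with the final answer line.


f(Y) = (du/dtau, dv/dtau, -Gamma^u_ij Y'^i Y'^j, -Gamma^v_ij Y'^i Y'^j) with the Gammas evaluated at the stage position; h = 0.150000; intermediate values shown to 6 dp
step 0: u = -0.7500, v = 0.5000, du/dtau = -1.5000, dv/dtau = 0.1250
step 1:
  k1: at (u, v) = (-0.750000, 0.500000), (du/dtau, dv/dtau) = (-1.500000, 0.125000); Gamma_uuu = 0.000000, Gamma_uuv = 0.000000, Gamma_uvv = 0.000000, Gamma_vuu = 0.000000, Gamma_vuv = 0.000000, Gamma_vvv = -2.964706; k1 = (-1.500000, 0.125000, 0.000000, 0.046324)
  k2: at (u, v) = (-0.862500, 0.509375), (du/dtau, dv/dtau) = (-1.500000, 0.128474); Gamma_uuu = 0.000000, Gamma_uuv = 0.000000, Gamma_uvv = 0.000000, Gamma_vuu = 0.000000, Gamma_vuv = 0.000000, Gamma_vvv = -3.039714; k2 = (-1.500000, 0.128474, 0.000000, 0.050172)
  k3: at (u, v) = (-0.862500, 0.509636), (du/dtau, dv/dtau) = (-1.500000, 0.128763); Gamma_uuu = 0.000000, Gamma_uuv = 0.000000, Gamma_uvv = 0.000000, Gamma_vuu = 0.000000, Gamma_vuv = 0.000000, Gamma_vvv = -3.041720; k3 = (-1.500000, 0.128763, 0.000000, 0.050431)
  k4: at (u, v) = (-0.975000, 0.519314), (du/dtau, dv/dtau) = (-1.500000, 0.132565); Gamma_uuu = 0.000000, Gamma_uuv = 0.000000, Gamma_uvv = 0.000000, Gamma_vuu = 0.000000, Gamma_vuv = 0.000000, Gamma_vvv = -3.112390; k4 = (-1.500000, 0.132565, 0.000000, 0.054695)
  Y <- Y + (h/6)(k1 + 2k2 + 2k3 + k4): u = -0.9750, v = 0.5193, du/dtau = -1.5000, dv/dtau = 0.1326
step 2:
  k1: at (u, v) = (-0.975000, 0.519301), (du/dtau, dv/dtau) = (-1.500000, 0.132556); Gamma_uuu = 0.000000, Gamma_uuv = 0.000000, Gamma_uvv = 0.000000, Gamma_vuu = 0.000000, Gamma_vuv = 0.000000, Gamma_vvv = -3.112297; k1 = (-1.500000, 0.132556, 0.000000, 0.054686)
  k2: at (u, v) = (-1.087500, 0.529243), (du/dtau, dv/dtau) = (-1.500000, 0.136657); Gamma_uuu = 0.000000, Gamma_uuv = 0.000000, Gamma_uvv = 0.000000, Gamma_vuu = 0.000000, Gamma_vuv = 0.000000, Gamma_vvv = -3.175144; k2 = (-1.500000, 0.136657, 0.000000, 0.059296)
  k3: at (u, v) = (-1.087500, 0.529550), (du/dtau, dv/dtau) = (-1.500000, 0.137003); Gamma_uuu = 0.000000, Gamma_uuv = 0.000000, Gamma_uvv = 0.000000, Gamma_vuu = 0.000000, Gamma_vuv = 0.000000, Gamma_vvv = -3.176895; k3 = (-1.500000, 0.137003, 0.000000, 0.059630)
  k4: at (u, v) = (-1.200000, 0.539851), (du/dtau, dv/dtau) = (-1.500000, 0.141500); Gamma_uuu = 0.000000, Gamma_uuv = 0.000000, Gamma_uvv = 0.000000, Gamma_vuu = 0.000000, Gamma_vuv = 0.000000, Gamma_vvv = -3.227298; k4 = (-1.500000, 0.141500, 0.000000, 0.064618)
  Y <- Y + (h/6)(k1 + 2k2 + 2k3 + k4): u = -1.2000, v = 0.5398, du/dtau = -1.5000, dv/dtau = 0.1415
step 3:
  k1: at (u, v) = (-1.200000, 0.539835), (du/dtau, dv/dtau) = (-1.500000, 0.141485); Gamma_uuu = 0.000000, Gamma_uuv = 0.000000, Gamma_uvv = 0.000000, Gamma_vuu = 0.000000, Gamma_vuv = 0.000000, Gamma_vvv = -3.227233; k1 = (-1.500000, 0.141485, 0.000000, 0.064602)
  k2: at (u, v) = (-1.312500, 0.550447), (du/dtau, dv/dtau) = (-1.500000, 0.146330); Gamma_uuu = 0.000000, Gamma_uuv = 0.000000, Gamma_uvv = 0.000000, Gamma_vuu = 0.000000, Gamma_vuv = 0.000000, Gamma_vvv = -3.258743; k2 = (-1.500000, 0.146330, 0.000000, 0.069777)
  k3: at (u, v) = (-1.312500, 0.550810), (du/dtau, dv/dtau) = (-1.500000, 0.146718); Gamma_uuu = 0.000000, Gamma_uuv = 0.000000, Gamma_uvv = 0.000000, Gamma_vuu = 0.000000, Gamma_vuv = 0.000000, Gamma_vvv = -3.259380; k3 = (-1.500000, 0.146718, 0.000000, 0.070162)
  k4: at (u, v) = (-1.425000, 0.561843), (du/dtau, dv/dtau) = (-1.500000, 0.152009); Gamma_uuu = 0.000000, Gamma_uuv = 0.000000, Gamma_uvv = 0.000000, Gamma_vuu = 0.000000, Gamma_vuv = 0.000000, Gamma_vvv = -3.261963; k4 = (-1.500000, 0.152009, 0.000000, 0.075373)
  Y <- Y + (h/6)(k1 + 2k2 + 2k3 + k4): u = -1.4250, v = 0.5618, du/dtau = -1.5000, dv/dtau = 0.1520

Answer: u = -1.4250, v = 0.5618, du/dtau = -1.5000, dv/dtau = 0.1520


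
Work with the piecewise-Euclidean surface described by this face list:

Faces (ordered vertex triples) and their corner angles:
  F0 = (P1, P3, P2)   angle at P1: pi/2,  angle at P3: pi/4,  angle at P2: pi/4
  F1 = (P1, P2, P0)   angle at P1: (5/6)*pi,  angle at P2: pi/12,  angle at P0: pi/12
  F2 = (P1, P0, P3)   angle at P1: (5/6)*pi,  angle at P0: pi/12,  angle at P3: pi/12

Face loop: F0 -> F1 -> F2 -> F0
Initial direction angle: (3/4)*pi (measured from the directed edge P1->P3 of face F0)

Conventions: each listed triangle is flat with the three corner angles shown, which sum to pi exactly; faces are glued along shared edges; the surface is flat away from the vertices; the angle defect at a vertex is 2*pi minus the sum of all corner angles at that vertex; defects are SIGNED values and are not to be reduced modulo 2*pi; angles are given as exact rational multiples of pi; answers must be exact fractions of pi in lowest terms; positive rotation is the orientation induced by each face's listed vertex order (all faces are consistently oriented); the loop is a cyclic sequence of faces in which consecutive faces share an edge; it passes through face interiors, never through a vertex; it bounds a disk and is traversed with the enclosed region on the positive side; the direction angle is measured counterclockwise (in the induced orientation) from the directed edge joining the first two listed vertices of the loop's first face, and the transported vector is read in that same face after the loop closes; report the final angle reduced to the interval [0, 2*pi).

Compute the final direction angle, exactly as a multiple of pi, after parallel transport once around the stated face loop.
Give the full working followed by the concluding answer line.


enclosed vertex P1: corner angles sum to (13/6)*pi, defect = 2*pi - (13/6)*pi = -pi/6
final direction = starting direction + enclosed defect total, reduced mod 2*pi (induced orientation)
final angle = (3/4)*pi - pi/6 = (7/12)*pi (mod 2*pi)

Answer: final direction angle = (7/12)*pi


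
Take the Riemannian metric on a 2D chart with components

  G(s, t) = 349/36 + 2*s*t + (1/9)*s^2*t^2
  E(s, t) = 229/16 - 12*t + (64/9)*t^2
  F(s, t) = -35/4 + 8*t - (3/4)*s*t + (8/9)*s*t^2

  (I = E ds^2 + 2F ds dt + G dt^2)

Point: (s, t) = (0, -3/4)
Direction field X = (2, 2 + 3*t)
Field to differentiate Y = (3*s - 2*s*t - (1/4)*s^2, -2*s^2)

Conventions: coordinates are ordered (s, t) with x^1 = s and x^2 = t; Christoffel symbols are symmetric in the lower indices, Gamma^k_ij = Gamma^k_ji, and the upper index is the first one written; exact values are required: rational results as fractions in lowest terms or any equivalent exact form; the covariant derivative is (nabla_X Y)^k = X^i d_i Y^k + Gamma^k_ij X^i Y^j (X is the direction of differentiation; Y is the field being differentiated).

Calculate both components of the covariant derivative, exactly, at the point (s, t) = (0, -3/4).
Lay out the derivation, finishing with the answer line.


E = 437/16, F = -59/4, G = 349/36 at the point
E_s = 0, E_t = -68/3, F_s = 17/16, F_t = 8, G_s = -3/2, G_t = 0
EG - F^2 = 27197/576;  g^inv = (576/27197) * [[349/36, 59/4], [59/4, 437/16]]
first-kind symbols [ij,l] = (1/2)(d_i g_jl + d_j g_il - d_l g_ij): [ss,s] = E_s/2 = 0, [ss,t] = F_s - E_t/2 = 595/48, [st,s] = E_t/2 = -34/3, [st,t] = G_s/2 = -3/4, [tt,s] = F_t - G_s/2 = 35/4, [tt,t] = G_t/2 = 0
Gamma^s_ij = (G*[ij,s] - F*[ij,t])/(EG - F^2), Gamma^t_ij = (E*[ij,t] - F*[ij,s])/(EG - F^2)
Gamma_sss = 105315/27197, Gamma_sst = -208972/81591, Gamma_stt = 48860/27197, Gamma_tss = 780045/108788, Gamma_tst = -108087/27197, Gamma_ttt = 74340/27197
X = (2, -1/4), Y = (0, 0) at the point

Answer: (nabla_X Y)^s = 9, (nabla_X Y)^t = 0


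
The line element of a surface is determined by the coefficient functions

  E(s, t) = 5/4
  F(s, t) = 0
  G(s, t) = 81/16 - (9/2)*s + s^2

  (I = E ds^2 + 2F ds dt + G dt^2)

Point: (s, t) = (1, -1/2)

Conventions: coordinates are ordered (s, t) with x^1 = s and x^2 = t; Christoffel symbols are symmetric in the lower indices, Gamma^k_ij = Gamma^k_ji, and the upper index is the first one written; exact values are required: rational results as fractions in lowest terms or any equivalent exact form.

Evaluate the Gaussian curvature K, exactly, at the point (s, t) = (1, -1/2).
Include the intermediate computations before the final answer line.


E = 5/4, F = 0, G = 25/16, EG - F^2 = 125/64 at the point
E_s = 0, E_t = 0, F_s = 0, F_t = 0, G_s = -5/2, G_t = 0
E_tt = 0, F_st = 0, G_ss = 2
By Brioschi, K is (det M1 - det M2) divided by (EG - F^2) squared.
M1 = [[-E_tt/2 + F_st - G_ss/2, E_s/2, F_s - E_t/2], [F_t - G_s/2, E, F], [G_t/2, F, G]] = [[-1, 0, 0], [5/4, 5/4, 0], [0, 0, 25/16]]; det M1 = -125/64
M2 = [[0, E_t/2, G_s/2], [E_t/2, E, F], [G_s/2, F, G]] = [[0, 0, -5/4], [0, 5/4, 0], [-5/4, 0, 25/16]]; det M2 = -125/64
det M1 - det M2 = 0; K = 0 / (125/64)^2 = 0

Answer: K = 0


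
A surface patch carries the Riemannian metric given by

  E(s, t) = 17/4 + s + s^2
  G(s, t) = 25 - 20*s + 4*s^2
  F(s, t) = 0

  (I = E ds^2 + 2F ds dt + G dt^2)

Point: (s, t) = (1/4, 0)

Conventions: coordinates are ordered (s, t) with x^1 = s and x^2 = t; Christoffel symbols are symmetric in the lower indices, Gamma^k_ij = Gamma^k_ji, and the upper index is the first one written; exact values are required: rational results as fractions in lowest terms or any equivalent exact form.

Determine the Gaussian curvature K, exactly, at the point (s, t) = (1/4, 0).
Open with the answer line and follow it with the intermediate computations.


Answer: K = -256/15987

E = 73/16, F = 0, G = 81/4, EG - F^2 = 5913/64 at the point
E_s = 3/2, E_t = 0, F_s = 0, F_t = 0, G_s = -18, G_t = 0
E_tt = 0, F_st = 0, G_ss = 8
Apply the Brioschi formula K = (det M1 - det M2)/(EG - F^2)^2 over the derivative matrices of E, F, G.
M1 = [[-E_tt/2 + F_st - G_ss/2, E_s/2, F_s - E_t/2], [F_t - G_s/2, E, F], [G_t/2, F, G]] = [[-4, 3/4, 0], [9, 73/16, 0], [0, 0, 81/4]]; det M1 = -2025/4
M2 = [[0, E_t/2, G_s/2], [E_t/2, E, F], [G_s/2, F, G]] = [[0, 0, -9], [0, 73/16, 0], [-9, 0, 81/4]]; det M2 = -5913/16
det M1 - det M2 = -2187/16; K = -2187/16 / (5913/64)^2 = -256/15987


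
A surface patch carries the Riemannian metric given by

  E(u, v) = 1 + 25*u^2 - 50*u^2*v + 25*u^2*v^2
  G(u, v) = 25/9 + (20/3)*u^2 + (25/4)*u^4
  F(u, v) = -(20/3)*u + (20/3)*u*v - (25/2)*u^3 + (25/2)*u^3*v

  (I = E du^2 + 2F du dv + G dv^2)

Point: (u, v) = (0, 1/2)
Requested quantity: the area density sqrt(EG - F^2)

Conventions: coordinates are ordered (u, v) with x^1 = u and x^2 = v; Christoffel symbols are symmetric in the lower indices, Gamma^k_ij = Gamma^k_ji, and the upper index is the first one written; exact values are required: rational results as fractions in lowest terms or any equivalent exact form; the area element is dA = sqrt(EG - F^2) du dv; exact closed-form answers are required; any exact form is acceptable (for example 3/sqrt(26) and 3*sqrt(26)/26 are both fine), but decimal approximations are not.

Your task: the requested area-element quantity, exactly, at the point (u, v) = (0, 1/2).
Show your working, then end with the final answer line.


E = 1, F = 0, G = 25/9; EG - F^2 = 25/9

Answer: sqrt(EG - F^2) = 5/3


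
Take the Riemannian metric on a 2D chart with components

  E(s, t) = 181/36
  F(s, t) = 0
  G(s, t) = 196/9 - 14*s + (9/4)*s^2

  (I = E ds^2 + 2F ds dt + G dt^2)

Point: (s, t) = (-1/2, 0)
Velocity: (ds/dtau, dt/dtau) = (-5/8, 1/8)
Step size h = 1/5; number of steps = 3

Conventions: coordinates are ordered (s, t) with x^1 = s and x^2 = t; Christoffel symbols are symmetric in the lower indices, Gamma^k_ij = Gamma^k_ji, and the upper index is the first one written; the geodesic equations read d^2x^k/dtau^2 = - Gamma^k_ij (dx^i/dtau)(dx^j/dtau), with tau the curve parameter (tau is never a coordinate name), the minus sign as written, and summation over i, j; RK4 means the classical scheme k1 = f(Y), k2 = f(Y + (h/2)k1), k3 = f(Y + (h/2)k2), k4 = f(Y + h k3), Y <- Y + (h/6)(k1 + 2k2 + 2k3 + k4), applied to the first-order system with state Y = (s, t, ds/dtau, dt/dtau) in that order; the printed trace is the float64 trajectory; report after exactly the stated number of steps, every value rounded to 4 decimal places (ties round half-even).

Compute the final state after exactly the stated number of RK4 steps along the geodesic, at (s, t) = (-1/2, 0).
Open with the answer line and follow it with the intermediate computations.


Answer: s = -0.8791, t = 0.0679, ds/dtau = -0.6381, dt/dtau = 0.1024

f(Y) = (ds/dtau, dt/dtau, -Gamma^s_ij Y'^i Y'^j, -Gamma^t_ij Y'^i Y'^j) with the Gammas evaluated at the stage position; h = 0.200000; intermediate values shown to 6 dp
step 0: s = -0.5000, t = 0.0000, ds/dtau = -0.6250, dt/dtau = 0.1250
step 1:
  k1: at (s, t) = (-0.500000, 0.000000), (ds/dtau, dt/dtau) = (-0.625000, 0.125000); Gamma_sss = 0.000000, Gamma_sst = 0.000000, Gamma_stt = 1.616022, Gamma_tss = 0.000000, Gamma_tst = -0.276923, Gamma_ttt = 0.000000; k1 = (-0.625000, 0.125000, -0.025250, -0.043269)
  k2: at (s, t) = (-0.562500, 0.012500), (ds/dtau, dt/dtau) = (-0.627525, 0.120673); Gamma_sss = 0.000000, Gamma_sst = 0.000000, Gamma_stt = 1.643992, Gamma_tss = 0.000000, Gamma_tst = -0.272212, Gamma_ttt = 0.000000; k2 = (-0.627525, 0.120673, -0.023940, -0.041227)
  k3: at (s, t) = (-0.562753, 0.012067), (ds/dtau, dt/dtau) = (-0.627394, 0.120877); Gamma_sss = 0.000000, Gamma_sst = 0.000000, Gamma_stt = 1.644105, Gamma_tss = 0.000000, Gamma_tst = -0.272193, Gamma_ttt = 0.000000; k3 = (-0.627394, 0.120877, -0.024023, -0.041285)
  k4: at (s, t) = (-0.625479, 0.024175), (ds/dtau, dt/dtau) = (-0.629805, 0.116743); Gamma_sss = 0.000000, Gamma_sst = 0.000000, Gamma_stt = 1.672176, Gamma_tss = 0.000000, Gamma_tst = -0.267624, Gamma_ttt = 0.000000; k4 = (-0.629805, 0.116743, -0.022790, -0.039354)
  Y <- Y + (h/6)(k1 + 2k2 + 2k3 + k4): s = -0.6255, t = 0.0242, ds/dtau = -0.6298, dt/dtau = 0.1167
step 2:
  k1: at (s, t) = (-0.625488, 0.024161), (ds/dtau, dt/dtau) = (-0.629799, 0.116745); Gamma_sss = 0.000000, Gamma_sst = 0.000000, Gamma_stt = 1.672180, Gamma_tss = 0.000000, Gamma_tst = -0.267623, Gamma_ttt = 0.000000; k1 = (-0.629799, 0.116745, -0.022791, -0.039354)
  k2: at (s, t) = (-0.688468, 0.035836), (ds/dtau, dt/dtau) = (-0.632078, 0.112810); Gamma_sss = 0.000000, Gamma_sst = 0.000000, Gamma_stt = 1.700364, Gamma_tss = 0.000000, Gamma_tst = -0.263187, Gamma_ttt = 0.000000; k2 = (-0.632078, 0.112810, -0.021639, -0.037533)
  k3: at (s, t) = (-0.688696, 0.035442), (ds/dtau, dt/dtau) = (-0.631963, 0.112992); Gamma_sss = 0.000000, Gamma_sst = 0.000000, Gamma_stt = 1.700466, Gamma_tss = 0.000000, Gamma_tst = -0.263171, Gamma_ttt = 0.000000; k3 = (-0.631963, 0.112992, -0.021710, -0.037584)
  k4: at (s, t) = (-0.751881, 0.046760), (ds/dtau, dt/dtau) = (-0.634141, 0.109228); Gamma_sss = 0.000000, Gamma_sst = 0.000000, Gamma_stt = 1.728742, Gamma_tss = 0.000000, Gamma_tst = -0.258867, Gamma_ttt = 0.000000; k4 = (-0.634141, 0.109228, -0.020625, -0.035861)
  Y <- Y + (h/6)(k1 + 2k2 + 2k3 + k4): s = -0.7519, t = 0.0467, ds/dtau = -0.6341, dt/dtau = 0.1092
step 3:
  k1: at (s, t) = (-0.751889, 0.046747), (ds/dtau, dt/dtau) = (-0.634136, 0.109230); Gamma_sss = 0.000000, Gamma_sst = 0.000000, Gamma_stt = 1.728746, Gamma_tss = 0.000000, Gamma_tst = -0.258866, Gamma_ttt = 0.000000; k1 = (-0.634136, 0.109230, -0.020626, -0.035862)
  k2: at (s, t) = (-0.815302, 0.057670), (ds/dtau, dt/dtau) = (-0.636199, 0.105644); Gamma_sss = 0.000000, Gamma_sst = 0.000000, Gamma_stt = 1.757124, Gamma_tss = 0.000000, Gamma_tst = -0.254685, Gamma_ttt = 0.000000; k2 = (-0.636199, 0.105644, -0.019611, -0.034235)
  k3: at (s, t) = (-0.815509, 0.057312), (ds/dtau, dt/dtau) = (-0.636097, 0.105807); Gamma_sss = 0.000000, Gamma_sst = 0.000000, Gamma_stt = 1.757217, Gamma_tss = 0.000000, Gamma_tst = -0.254672, Gamma_ttt = 0.000000; k3 = (-0.636097, 0.105807, -0.019672, -0.034281)
  k4: at (s, t) = (-0.879108, 0.067909), (ds/dtau, dt/dtau) = (-0.638070, 0.102374); Gamma_sss = 0.000000, Gamma_sst = 0.000000, Gamma_stt = 1.785678, Gamma_tss = 0.000000, Gamma_tst = -0.250613, Gamma_ttt = 0.000000; k4 = (-0.638070, 0.102374, -0.018715, -0.032741)
  Y <- Y + (h/6)(k1 + 2k2 + 2k3 + k4): s = -0.8791, t = 0.0679, ds/dtau = -0.6381, dt/dtau = 0.1024


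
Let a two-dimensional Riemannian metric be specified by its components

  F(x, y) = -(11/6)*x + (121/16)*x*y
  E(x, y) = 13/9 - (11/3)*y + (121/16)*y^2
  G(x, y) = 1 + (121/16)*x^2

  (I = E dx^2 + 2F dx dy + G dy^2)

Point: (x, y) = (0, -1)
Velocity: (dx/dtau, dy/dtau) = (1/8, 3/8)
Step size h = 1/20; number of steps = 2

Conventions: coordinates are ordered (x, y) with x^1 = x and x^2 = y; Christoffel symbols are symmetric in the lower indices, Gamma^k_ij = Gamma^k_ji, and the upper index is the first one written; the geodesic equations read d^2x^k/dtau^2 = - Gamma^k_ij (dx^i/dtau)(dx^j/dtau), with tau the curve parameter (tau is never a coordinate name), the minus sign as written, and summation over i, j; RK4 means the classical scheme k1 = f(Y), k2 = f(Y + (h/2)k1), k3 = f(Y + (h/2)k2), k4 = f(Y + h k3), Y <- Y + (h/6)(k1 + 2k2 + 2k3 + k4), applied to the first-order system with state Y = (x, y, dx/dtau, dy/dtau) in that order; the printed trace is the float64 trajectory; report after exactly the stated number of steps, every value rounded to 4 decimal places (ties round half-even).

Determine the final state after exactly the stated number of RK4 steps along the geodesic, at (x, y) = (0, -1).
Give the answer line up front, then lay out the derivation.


Answer: x = 0.0129, y = -0.9625, dx/dtau = 0.1322, dy/dtau = 0.3750

f(Y) = (dx/dtau, dy/dtau, -Gamma^x_ij Y'^i Y'^j, -Gamma^y_ij Y'^i Y'^j) with the Gammas evaluated at the stage position; h = 0.050000; intermediate values shown to 6 dp
step 0: x = 0.0000, y = -1.0000, dx/dtau = 0.1250, dy/dtau = 0.3750
step 1:
  k1: at (x, y) = (0.000000, -1.000000), (dx/dtau, dy/dtau) = (0.125000, 0.375000); Gamma_xxx = 0.000000, Gamma_xxy = -0.741370, Gamma_xyy = 0.000000, Gamma_yxx = 0.000000, Gamma_yxy = 0.000000, Gamma_yyy = 0.000000; k1 = (0.125000, 0.375000, 0.069503, 0.000000)
  k2: at (x, y) = (0.003125, -0.990625), (dx/dtau, dy/dtau) = (0.126738, 0.375000); Gamma_xxx = 0.000000, Gamma_xxy = -0.746104, Gamma_xyy = 0.000000, Gamma_yxx = 0.000000, Gamma_yxy = 0.001891, Gamma_yyy = 0.000000; k2 = (0.126738, 0.375000, 0.070920, -0.000180)
  k3: at (x, y) = (0.003168, -0.990625), (dx/dtau, dy/dtau) = (0.126773, 0.374996); Gamma_xxx = 0.000000, Gamma_xxy = -0.746103, Gamma_xyy = 0.000000, Gamma_yxx = 0.000000, Gamma_yxy = 0.001917, Gamma_yyy = 0.000000; k3 = (0.126773, 0.374996, 0.070938, -0.000182)
  k4: at (x, y) = (0.006339, -0.981250), (dx/dtau, dy/dtau) = (0.128547, 0.374991); Gamma_xxx = 0.000000, Gamma_xxy = -0.750881, Gamma_xyy = 0.000000, Gamma_yxx = 0.000000, Gamma_yxy = 0.003890, Gamma_yyy = 0.000000; k4 = (0.128547, 0.374991, 0.072391, -0.000375)
  Y <- Y + (h/6)(k1 + 2k2 + 2k3 + k4): x = 0.0063, y = -0.9813, dx/dtau = 0.1285, dy/dtau = 0.3750
step 2:
  k1: at (x, y) = (0.006338, -0.981250), (dx/dtau, dy/dtau) = (0.128547, 0.374991); Gamma_xxx = 0.000000, Gamma_xxy = -0.750881, Gamma_xyy = 0.000000, Gamma_yxx = 0.000000, Gamma_yxy = 0.003889, Gamma_yyy = 0.000000; k1 = (0.128547, 0.374991, 0.072391, -0.000375)
  k2: at (x, y) = (0.009552, -0.971875), (dx/dtau, dy/dtau) = (0.130357, 0.374981); Gamma_xxx = 0.000000, Gamma_xxy = -0.755704, Gamma_xyy = 0.000000, Gamma_yxx = 0.000000, Gamma_yxy = 0.005944, Gamma_yyy = 0.000000; k2 = (0.130357, 0.374981, 0.073880, -0.000581)
  k3: at (x, y) = (0.009597, -0.971876), (dx/dtau, dy/dtau) = (0.130394, 0.374976); Gamma_xxx = 0.000000, Gamma_xxy = -0.755703, Gamma_xyy = 0.000000, Gamma_yxx = 0.000000, Gamma_yxy = 0.005973, Gamma_yyy = 0.000000; k3 = (0.130394, 0.374976, 0.073900, -0.000584)
  k4: at (x, y) = (0.012858, -0.962501), (dx/dtau, dy/dtau) = (0.132242, 0.374962); Gamma_xxx = 0.000000, Gamma_xxy = -0.760569, Gamma_xyy = 0.000000, Gamma_yxx = 0.000000, Gamma_yxy = 0.008116, Gamma_yyy = 0.000000; k4 = (0.132242, 0.374962, 0.075426, -0.000805)
  Y <- Y + (h/6)(k1 + 2k2 + 2k3 + k4): x = 0.0129, y = -0.9625, dx/dtau = 0.1322, dy/dtau = 0.3750
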